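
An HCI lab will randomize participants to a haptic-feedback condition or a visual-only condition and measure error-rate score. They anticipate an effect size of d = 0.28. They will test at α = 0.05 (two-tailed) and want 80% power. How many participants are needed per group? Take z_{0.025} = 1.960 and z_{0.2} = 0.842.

n = 201 per group

For two independent groups with equal n: n = 2·((z_{α/2} + z_β) / d)².
z_{α/2} + z_β = 1.960 + 0.842 = 2.802.
n = 2 × (2.802 / 0.28)² = 2 × 10.007² = 2 × 100.14 = 200.3.
Round up to the next whole participant.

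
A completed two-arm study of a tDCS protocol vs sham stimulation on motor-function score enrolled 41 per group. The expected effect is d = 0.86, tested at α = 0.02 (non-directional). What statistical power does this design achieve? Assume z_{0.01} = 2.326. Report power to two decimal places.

power ≈ 0.94

For two equal groups, power = Φ(d·√(n/2) − z_{α/2}).
d·√(n/2) = 0.86 × √(41/2) = 0.86 × 4.528 = 3.894.
z_β = 3.894 − 2.326 = 1.568.
Power = Φ(1.568) = 0.942.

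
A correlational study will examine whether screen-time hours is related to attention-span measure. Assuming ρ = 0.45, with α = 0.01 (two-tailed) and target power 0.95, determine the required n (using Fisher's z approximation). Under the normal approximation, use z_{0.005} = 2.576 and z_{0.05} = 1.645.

n = 79

Fisher's z: C = ½·ln((1+r)/(1−r)) = ½·ln(2.6364) = 0.4847.
n = ((z_{α/2} + z_β)/C)² + 3.
(2.576 + 1.645) / 0.4847 = 4.221 / 0.4847 = 8.708.
n = 8.708² + 3 = 75.84 + 3 = 78.8.
Round up.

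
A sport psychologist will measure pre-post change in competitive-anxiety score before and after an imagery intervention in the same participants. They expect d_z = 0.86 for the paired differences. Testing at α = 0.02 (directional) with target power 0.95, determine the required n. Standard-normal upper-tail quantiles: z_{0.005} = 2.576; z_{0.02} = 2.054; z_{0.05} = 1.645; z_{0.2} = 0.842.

n = 19 pairs

For a paired (one-sample on differences) test: n = ((z_{α} + z_β) / d)².
z_{α} + z_β = 2.054 + 1.645 = 3.699.
n = (3.699 / 0.86)² = 4.301² = 18.50.
Round up.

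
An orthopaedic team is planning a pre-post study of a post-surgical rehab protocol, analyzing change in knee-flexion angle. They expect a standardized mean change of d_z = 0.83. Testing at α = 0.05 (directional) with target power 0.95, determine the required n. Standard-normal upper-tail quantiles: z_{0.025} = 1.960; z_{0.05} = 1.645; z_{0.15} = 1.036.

For a paired (one-sample on differences) test: n = ((z_{α} + z_β) / d)².
z_{α} + z_β = 1.645 + 1.645 = 3.290.
n = (3.290 / 0.83)² = 3.964² = 15.71.
Round up.

n = 16 pairs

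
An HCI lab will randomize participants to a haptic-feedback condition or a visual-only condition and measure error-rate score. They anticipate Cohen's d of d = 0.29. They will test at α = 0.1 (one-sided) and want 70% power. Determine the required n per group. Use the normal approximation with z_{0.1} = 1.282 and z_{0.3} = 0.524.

n = 78 per group

For two independent groups with equal n: n = 2·((z_{α} + z_β) / d)².
z_{α} + z_β = 1.282 + 0.524 = 1.806.
n = 2 × (1.806 / 0.29)² = 2 × 6.228² = 2 × 38.78 = 77.6.
Round up to the next whole participant.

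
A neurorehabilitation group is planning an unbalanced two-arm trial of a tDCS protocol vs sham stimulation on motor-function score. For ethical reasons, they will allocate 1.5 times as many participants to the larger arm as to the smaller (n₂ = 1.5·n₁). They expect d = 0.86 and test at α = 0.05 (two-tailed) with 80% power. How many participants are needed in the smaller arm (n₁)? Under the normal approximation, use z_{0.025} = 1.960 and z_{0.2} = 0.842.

n₁ = 18

With allocation ratio k = n₂/n₁ = 1.5, Var(x̄₁−x̄₂) = σ²(1/n₁ + 1/(k·n₁)) = σ²·(k+1)/(k·n₁).
So n₁ = (1 + 1/k)·((z_{α/2} + z_β)/d)² = 1.667 × (2.802/0.86)².
n₁ = 1.667 × 10.62 = 17.7.
Round up: n₁ = 18, giving n₂ = 1.5 × 18 = 27.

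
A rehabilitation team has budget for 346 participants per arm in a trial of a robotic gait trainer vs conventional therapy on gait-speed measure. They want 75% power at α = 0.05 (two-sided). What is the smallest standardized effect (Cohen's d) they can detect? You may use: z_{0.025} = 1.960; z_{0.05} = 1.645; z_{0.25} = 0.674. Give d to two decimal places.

d_min ≈ 0.20

For two independent groups of n = 346 each: d_min = (z_{α/2} + z_β)·√(2/n).
z-sum = 1.960 + 0.674 = 2.634.
d_min = 2.634 × √(2/346) = 2.634 × 0.0760 = 0.200.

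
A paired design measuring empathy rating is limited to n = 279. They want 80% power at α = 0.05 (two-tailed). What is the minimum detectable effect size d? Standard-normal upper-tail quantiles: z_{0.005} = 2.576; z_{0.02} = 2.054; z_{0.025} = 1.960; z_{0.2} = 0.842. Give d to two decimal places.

d_min ≈ 0.17

For a single sample (or paired design) of n = 279: d_min = (z_{α/2} + z_β)/√n.
z-sum = 1.960 + 0.842 = 2.802.
d_min = 2.802 / √279 = 2.802 / 16.703 = 0.168.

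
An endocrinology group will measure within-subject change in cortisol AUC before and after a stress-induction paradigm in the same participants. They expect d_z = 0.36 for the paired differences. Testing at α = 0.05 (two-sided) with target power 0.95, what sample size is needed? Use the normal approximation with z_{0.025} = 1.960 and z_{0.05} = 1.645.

For a paired (one-sample on differences) test: n = ((z_{α/2} + z_β) / d)².
z_{α/2} + z_β = 1.960 + 1.645 = 3.605.
n = (3.605 / 0.36)² = 10.014² = 100.28.
Round up.

n = 101 pairs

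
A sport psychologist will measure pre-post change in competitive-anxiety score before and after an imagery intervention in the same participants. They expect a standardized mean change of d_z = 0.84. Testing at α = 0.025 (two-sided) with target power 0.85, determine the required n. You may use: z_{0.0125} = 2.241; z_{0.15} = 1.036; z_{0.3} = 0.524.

n = 16 pairs

For a paired (one-sample on differences) test: n = ((z_{α/2} + z_β) / d)².
z_{α/2} + z_β = 2.241 + 1.036 = 3.277.
n = (3.277 / 0.84)² = 3.901² = 15.22.
Round up.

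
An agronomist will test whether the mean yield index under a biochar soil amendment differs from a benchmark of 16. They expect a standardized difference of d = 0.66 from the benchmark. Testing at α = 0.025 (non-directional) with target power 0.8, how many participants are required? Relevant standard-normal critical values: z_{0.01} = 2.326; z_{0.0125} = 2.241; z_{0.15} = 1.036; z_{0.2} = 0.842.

n = 22

For a one-sample test: n = ((z_{α/2} + z_β) / d)².
z_{α/2} + z_β = 2.241 + 0.842 = 3.083.
n = (3.083 / 0.66)² = 4.671² = 21.82.
Round up.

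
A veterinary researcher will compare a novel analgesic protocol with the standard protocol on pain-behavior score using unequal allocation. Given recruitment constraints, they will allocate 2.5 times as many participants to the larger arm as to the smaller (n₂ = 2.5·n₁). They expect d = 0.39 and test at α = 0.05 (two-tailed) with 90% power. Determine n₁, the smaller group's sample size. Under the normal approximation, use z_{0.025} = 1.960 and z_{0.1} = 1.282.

n₁ = 97

With allocation ratio k = n₂/n₁ = 2.5, Var(x̄₁−x̄₂) = σ²(1/n₁ + 1/(k·n₁)) = σ²·(k+1)/(k·n₁).
So n₁ = (1 + 1/k)·((z_{α/2} + z_β)/d)² = 1.400 × (3.242/0.39)².
n₁ = 1.400 × 69.10 = 96.7.
Round up: n₁ = 97, giving n₂ = ⌈2.5 × 97⌉ = ⌈242.5⌉ = 243.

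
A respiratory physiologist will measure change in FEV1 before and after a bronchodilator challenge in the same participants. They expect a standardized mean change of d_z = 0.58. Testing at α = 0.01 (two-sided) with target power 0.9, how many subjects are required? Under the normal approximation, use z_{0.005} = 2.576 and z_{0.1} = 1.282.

For a paired (one-sample on differences) test: n = ((z_{α/2} + z_β) / d)².
z_{α/2} + z_β = 2.576 + 1.282 = 3.858.
n = (3.858 / 0.58)² = 6.652² = 44.25.
Round up.

n = 45 pairs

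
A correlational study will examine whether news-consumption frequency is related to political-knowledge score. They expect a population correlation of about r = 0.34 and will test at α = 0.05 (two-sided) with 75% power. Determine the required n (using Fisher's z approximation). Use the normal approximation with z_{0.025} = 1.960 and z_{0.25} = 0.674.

n = 59

Fisher's z: C = ½·ln((1+r)/(1−r)) = ½·ln(2.0303) = 0.3541.
n = ((z_{α/2} + z_β)/C)² + 3.
(1.960 + 0.674) / 0.3541 = 2.634 / 0.3541 = 7.439.
n = 7.439² + 3 = 55.33 + 3 = 58.3.
Round up.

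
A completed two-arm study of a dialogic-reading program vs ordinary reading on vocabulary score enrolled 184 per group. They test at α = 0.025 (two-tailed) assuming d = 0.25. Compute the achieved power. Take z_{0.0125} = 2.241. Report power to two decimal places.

power ≈ 0.56

For two equal groups, power = Φ(d·√(n/2) − z_{α/2}).
d·√(n/2) = 0.25 × √(184/2) = 0.25 × 9.592 = 2.398.
z_β = 2.398 − 2.241 = 0.157.
Power = Φ(0.157) = 0.562.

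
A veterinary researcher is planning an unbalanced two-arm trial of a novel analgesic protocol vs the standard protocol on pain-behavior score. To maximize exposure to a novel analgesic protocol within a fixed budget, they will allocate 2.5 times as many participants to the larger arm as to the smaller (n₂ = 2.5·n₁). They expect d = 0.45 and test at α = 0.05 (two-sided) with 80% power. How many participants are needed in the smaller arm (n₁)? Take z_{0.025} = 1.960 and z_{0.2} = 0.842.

With allocation ratio k = n₂/n₁ = 2.5, Var(x̄₁−x̄₂) = σ²(1/n₁ + 1/(k·n₁)) = σ²·(k+1)/(k·n₁).
So n₁ = (1 + 1/k)·((z_{α/2} + z_β)/d)² = 1.400 × (2.802/0.45)².
n₁ = 1.400 × 38.77 = 54.3.
Round up: n₁ = 55, giving n₂ = ⌈2.5 × 55⌉ = ⌈137.5⌉ = 138.

n₁ = 55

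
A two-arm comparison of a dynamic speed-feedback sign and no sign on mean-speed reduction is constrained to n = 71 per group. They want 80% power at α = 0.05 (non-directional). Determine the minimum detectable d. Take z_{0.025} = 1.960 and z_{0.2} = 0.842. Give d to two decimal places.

For two independent groups of n = 71 each: d_min = (z_{α/2} + z_β)·√(2/n).
z-sum = 1.960 + 0.842 = 2.802.
d_min = 2.802 × √(2/71) = 2.802 × 0.1678 = 0.470.

d_min ≈ 0.47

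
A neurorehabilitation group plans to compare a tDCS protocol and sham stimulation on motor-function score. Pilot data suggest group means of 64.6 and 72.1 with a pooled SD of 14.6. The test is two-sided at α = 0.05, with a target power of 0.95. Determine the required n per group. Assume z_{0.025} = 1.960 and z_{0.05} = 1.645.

n = 99 per group

Cohen's d = |M₁ − M₂| / SD_pooled = |64.6 − 72.1| / 14.6 = 7.5 / 14.6 = 0.514.
For two independent groups with equal n: n = 2·((z_{α/2} + z_β) / d)².
z_{α/2} + z_β = 1.960 + 1.645 = 3.605.
n = 2 × (3.605 / 0.514)² = 2 × 7.014² = 2 × 49.19 = 98.4.
Round up to the next whole participant.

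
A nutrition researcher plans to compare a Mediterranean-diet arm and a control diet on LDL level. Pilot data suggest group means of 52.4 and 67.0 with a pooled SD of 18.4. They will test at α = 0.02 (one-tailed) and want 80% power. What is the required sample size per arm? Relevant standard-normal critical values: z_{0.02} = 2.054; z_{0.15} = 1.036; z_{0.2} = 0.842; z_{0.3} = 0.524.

Cohen's d = |M₁ − M₂| / SD_pooled = |52.4 − 67.0| / 18.4 = 14.6 / 18.4 = 0.793.
For two independent groups with equal n: n = 2·((z_{α} + z_β) / d)².
z_{α} + z_β = 2.054 + 0.842 = 2.896.
n = 2 × (2.896 / 0.793)² = 2 × 3.652² = 2 × 13.34 = 26.7.
Round up to the next whole participant.

n = 27 per group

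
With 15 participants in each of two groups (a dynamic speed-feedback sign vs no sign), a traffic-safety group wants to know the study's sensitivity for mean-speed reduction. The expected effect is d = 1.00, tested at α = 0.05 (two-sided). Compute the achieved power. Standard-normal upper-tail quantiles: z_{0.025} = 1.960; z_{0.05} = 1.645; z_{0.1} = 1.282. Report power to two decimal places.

For two equal groups, power = Φ(d·√(n/2) − z_{α/2}).
d·√(n/2) = 1.00 × √(15/2) = 1.00 × 2.739 = 2.739.
z_β = 2.739 − 1.960 = 0.779.
Power = Φ(0.779) = 0.782.

power ≈ 0.78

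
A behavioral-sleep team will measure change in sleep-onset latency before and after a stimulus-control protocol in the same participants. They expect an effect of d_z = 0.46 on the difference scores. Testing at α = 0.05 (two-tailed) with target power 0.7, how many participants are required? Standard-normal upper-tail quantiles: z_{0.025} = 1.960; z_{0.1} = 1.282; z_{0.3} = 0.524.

n = 30 pairs

For a paired (one-sample on differences) test: n = ((z_{α/2} + z_β) / d)².
z_{α/2} + z_β = 1.960 + 0.524 = 2.484.
n = (2.484 / 0.46)² = 5.400² = 29.16.
Round up.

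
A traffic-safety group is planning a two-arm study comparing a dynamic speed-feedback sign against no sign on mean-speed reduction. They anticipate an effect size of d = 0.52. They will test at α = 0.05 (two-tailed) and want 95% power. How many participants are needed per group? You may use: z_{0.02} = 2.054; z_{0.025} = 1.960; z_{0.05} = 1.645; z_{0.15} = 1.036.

For two independent groups with equal n: n = 2·((z_{α/2} + z_β) / d)².
z_{α/2} + z_β = 1.960 + 1.645 = 3.605.
n = 2 × (3.605 / 0.52)² = 2 × 6.933² = 2 × 48.06 = 96.1.
Round up to the next whole participant.

n = 97 per group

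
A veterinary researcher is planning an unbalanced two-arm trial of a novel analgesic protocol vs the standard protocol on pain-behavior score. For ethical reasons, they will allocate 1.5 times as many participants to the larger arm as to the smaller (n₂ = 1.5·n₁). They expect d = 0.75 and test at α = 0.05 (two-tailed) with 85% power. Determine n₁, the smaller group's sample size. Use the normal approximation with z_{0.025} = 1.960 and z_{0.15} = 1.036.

With allocation ratio k = n₂/n₁ = 1.5, Var(x̄₁−x̄₂) = σ²(1/n₁ + 1/(k·n₁)) = σ²·(k+1)/(k·n₁).
So n₁ = (1 + 1/k)·((z_{α/2} + z_β)/d)² = 1.667 × (2.996/0.75)².
n₁ = 1.667 × 15.96 = 26.6.
Round up: n₁ = 27, giving n₂ = ⌈1.5 × 27⌉ = ⌈40.5⌉ = 41.

n₁ = 27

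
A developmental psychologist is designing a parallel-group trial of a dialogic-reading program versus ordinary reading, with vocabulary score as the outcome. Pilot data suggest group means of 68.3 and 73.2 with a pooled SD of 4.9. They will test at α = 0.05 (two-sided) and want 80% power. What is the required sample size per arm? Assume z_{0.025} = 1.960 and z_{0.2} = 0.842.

Cohen's d = |M₁ − M₂| / SD_pooled = |68.3 − 73.2| / 4.9 = 4.9 / 4.9 = 1.000.
For two independent groups with equal n: n = 2·((z_{α/2} + z_β) / d)².
z_{α/2} + z_β = 1.960 + 0.842 = 2.802.
n = 2 × (2.802 / 1.000)² = 2 × 2.802² = 2 × 7.85 = 15.7.
Round up to the next whole participant.

n = 16 per group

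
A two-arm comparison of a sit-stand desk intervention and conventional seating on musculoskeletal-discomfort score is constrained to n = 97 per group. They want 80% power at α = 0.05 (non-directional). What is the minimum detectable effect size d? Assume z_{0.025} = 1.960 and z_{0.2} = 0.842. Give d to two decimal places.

d_min ≈ 0.40

For two independent groups of n = 97 each: d_min = (z_{α/2} + z_β)·√(2/n).
z-sum = 1.960 + 0.842 = 2.802.
d_min = 2.802 × √(2/97) = 2.802 × 0.1436 = 0.402.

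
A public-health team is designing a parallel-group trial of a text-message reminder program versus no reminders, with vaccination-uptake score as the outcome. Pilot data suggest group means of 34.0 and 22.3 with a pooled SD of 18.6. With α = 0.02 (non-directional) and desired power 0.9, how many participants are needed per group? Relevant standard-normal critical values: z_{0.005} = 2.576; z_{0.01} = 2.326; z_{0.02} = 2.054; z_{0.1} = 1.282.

n = 66 per group

Cohen's d = |M₁ − M₂| / SD_pooled = |34.0 − 22.3| / 18.6 = 11.7 / 18.6 = 0.629.
For two independent groups with equal n: n = 2·((z_{α/2} + z_β) / d)².
z_{α/2} + z_β = 2.326 + 1.282 = 3.608.
n = 2 × (3.608 / 0.629)² = 2 × 5.736² = 2 × 32.90 = 65.8.
Round up to the next whole participant.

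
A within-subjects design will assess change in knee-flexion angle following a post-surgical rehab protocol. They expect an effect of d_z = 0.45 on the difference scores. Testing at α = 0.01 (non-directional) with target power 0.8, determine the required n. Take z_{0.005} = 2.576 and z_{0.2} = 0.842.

For a paired (one-sample on differences) test: n = ((z_{α/2} + z_β) / d)².
z_{α/2} + z_β = 2.576 + 0.842 = 3.418.
n = (3.418 / 0.45)² = 7.596² = 57.69.
Round up.

n = 58 pairs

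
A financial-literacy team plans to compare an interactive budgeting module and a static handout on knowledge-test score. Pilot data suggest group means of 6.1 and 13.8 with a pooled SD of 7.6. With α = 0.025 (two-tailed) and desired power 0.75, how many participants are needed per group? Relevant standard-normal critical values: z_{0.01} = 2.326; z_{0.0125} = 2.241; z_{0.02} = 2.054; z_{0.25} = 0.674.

Cohen's d = |M₁ − M₂| / SD_pooled = |6.1 − 13.8| / 7.6 = 7.7 / 7.6 = 1.013.
For two independent groups with equal n: n = 2·((z_{α/2} + z_β) / d)².
z_{α/2} + z_β = 2.241 + 0.674 = 2.915.
n = 2 × (2.915 / 1.013)² = 2 × 2.878² = 2 × 8.28 = 16.6.
Round up to the next whole participant.

n = 17 per group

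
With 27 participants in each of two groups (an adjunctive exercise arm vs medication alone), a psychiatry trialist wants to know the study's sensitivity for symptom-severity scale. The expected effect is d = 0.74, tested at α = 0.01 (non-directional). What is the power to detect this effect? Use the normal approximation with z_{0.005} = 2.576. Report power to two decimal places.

power ≈ 0.56

For two equal groups, power = Φ(d·√(n/2) − z_{α/2}).
d·√(n/2) = 0.74 × √(27/2) = 0.74 × 3.674 = 2.719.
z_β = 2.719 − 2.576 = 0.143.
Power = Φ(0.143) = 0.557.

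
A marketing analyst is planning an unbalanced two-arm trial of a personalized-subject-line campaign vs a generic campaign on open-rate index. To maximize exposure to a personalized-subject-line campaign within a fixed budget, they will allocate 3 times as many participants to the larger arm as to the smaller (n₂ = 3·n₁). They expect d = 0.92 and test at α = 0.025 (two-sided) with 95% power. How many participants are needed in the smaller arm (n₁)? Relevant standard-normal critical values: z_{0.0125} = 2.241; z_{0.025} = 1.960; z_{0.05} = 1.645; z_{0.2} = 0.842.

With allocation ratio k = n₂/n₁ = 3, Var(x̄₁−x̄₂) = σ²(1/n₁ + 1/(k·n₁)) = σ²·(k+1)/(k·n₁).
So n₁ = (1 + 1/k)·((z_{α/2} + z_β)/d)² = 1.333 × (3.886/0.92)².
n₁ = 1.333 × 17.84 = 23.8.
Round up: n₁ = 24, giving n₂ = 3 × 24 = 72.

n₁ = 24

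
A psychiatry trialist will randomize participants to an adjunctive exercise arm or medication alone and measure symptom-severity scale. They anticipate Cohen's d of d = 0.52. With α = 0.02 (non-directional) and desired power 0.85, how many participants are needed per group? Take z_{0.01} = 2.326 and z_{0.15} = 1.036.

n = 84 per group

For two independent groups with equal n: n = 2·((z_{α/2} + z_β) / d)².
z_{α/2} + z_β = 2.326 + 1.036 = 3.362.
n = 2 × (3.362 / 0.52)² = 2 × 6.465² = 2 × 41.80 = 83.6.
Round up to the next whole participant.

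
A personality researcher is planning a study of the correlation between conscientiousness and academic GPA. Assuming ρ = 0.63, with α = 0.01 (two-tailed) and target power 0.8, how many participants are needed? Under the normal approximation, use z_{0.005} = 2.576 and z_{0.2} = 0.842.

n = 25

Fisher's z: C = ½·ln((1+r)/(1−r)) = ½·ln(4.4054) = 0.7414.
n = ((z_{α/2} + z_β)/C)² + 3.
(2.576 + 0.842) / 0.7414 = 3.418 / 0.7414 = 4.610.
n = 4.610² + 3 = 21.25 + 3 = 24.3.
Round up.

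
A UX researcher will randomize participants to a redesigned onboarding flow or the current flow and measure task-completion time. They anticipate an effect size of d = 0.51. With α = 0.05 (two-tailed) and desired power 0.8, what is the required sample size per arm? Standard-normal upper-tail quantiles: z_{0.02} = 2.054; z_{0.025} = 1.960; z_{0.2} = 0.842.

For two independent groups with equal n: n = 2·((z_{α/2} + z_β) / d)².
z_{α/2} + z_β = 1.960 + 0.842 = 2.802.
n = 2 × (2.802 / 0.51)² = 2 × 5.494² = 2 × 30.19 = 60.4.
Round up to the next whole participant.

n = 61 per group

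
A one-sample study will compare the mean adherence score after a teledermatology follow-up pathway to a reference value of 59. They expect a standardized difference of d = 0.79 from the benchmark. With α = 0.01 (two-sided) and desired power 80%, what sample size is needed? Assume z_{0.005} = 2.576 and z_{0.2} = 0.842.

n = 19

For a one-sample test: n = ((z_{α/2} + z_β) / d)².
z_{α/2} + z_β = 2.576 + 0.842 = 3.418.
n = (3.418 / 0.79)² = 4.327² = 18.72.
Round up.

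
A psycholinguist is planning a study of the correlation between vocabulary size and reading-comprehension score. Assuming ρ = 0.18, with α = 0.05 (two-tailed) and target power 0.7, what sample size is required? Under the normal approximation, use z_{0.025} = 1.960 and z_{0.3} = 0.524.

Fisher's z: C = ½·ln((1+r)/(1−r)) = ½·ln(1.4390) = 0.1820.
n = ((z_{α/2} + z_β)/C)² + 3.
(1.960 + 0.524) / 0.1820 = 2.484 / 0.1820 = 13.648.
n = 13.648² + 3 = 186.28 + 3 = 189.3.
Round up.

n = 190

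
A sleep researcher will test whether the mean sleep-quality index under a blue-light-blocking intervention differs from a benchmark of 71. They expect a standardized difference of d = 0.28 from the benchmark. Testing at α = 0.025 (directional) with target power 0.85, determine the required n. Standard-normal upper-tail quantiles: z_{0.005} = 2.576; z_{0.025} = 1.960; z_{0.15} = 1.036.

n = 115

For a one-sample test: n = ((z_{α} + z_β) / d)².
z_{α} + z_β = 1.960 + 1.036 = 2.996.
n = (2.996 / 0.28)² = 10.700² = 114.49.
Round up.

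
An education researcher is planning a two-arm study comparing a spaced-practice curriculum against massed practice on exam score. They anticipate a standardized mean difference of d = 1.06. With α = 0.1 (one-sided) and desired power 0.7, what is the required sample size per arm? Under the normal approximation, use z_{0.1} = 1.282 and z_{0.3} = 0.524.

For two independent groups with equal n: n = 2·((z_{α} + z_β) / d)².
z_{α} + z_β = 1.282 + 0.524 = 1.806.
n = 2 × (1.806 / 1.06)² = 2 × 1.704² = 2 × 2.90 = 5.8.
Round up to the next whole participant.

n = 6 per group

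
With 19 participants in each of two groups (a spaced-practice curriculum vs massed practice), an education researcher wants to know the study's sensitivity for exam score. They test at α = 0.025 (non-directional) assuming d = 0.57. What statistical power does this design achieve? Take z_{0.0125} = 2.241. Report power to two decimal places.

For two equal groups, power = Φ(d·√(n/2) − z_{α/2}).
d·√(n/2) = 0.57 × √(19/2) = 0.57 × 3.082 = 1.757.
z_β = 1.757 − 2.241 = -0.484.
Power = Φ(-0.484) = 0.314.

power ≈ 0.31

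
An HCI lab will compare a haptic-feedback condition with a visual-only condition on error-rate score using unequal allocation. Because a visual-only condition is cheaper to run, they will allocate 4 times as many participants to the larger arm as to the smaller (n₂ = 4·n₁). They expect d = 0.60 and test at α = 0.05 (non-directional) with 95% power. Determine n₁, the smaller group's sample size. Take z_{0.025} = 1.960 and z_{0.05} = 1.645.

n₁ = 46

With allocation ratio k = n₂/n₁ = 4, Var(x̄₁−x̄₂) = σ²(1/n₁ + 1/(k·n₁)) = σ²·(k+1)/(k·n₁).
So n₁ = (1 + 1/k)·((z_{α/2} + z_β)/d)² = 1.250 × (3.605/0.60)².
n₁ = 1.250 × 36.10 = 45.1.
Round up: n₁ = 46, giving n₂ = 4 × 46 = 184.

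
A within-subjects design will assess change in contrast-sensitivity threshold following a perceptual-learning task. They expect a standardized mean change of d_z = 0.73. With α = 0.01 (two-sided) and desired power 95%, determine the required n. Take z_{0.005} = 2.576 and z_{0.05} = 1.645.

n = 34 pairs

For a paired (one-sample on differences) test: n = ((z_{α/2} + z_β) / d)².
z_{α/2} + z_β = 2.576 + 1.645 = 4.221.
n = (4.221 / 0.73)² = 5.782² = 33.43.
Round up.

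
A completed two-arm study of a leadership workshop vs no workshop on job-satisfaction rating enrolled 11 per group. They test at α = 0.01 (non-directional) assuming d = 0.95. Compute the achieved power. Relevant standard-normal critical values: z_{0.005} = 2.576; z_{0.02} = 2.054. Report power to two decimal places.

For two equal groups, power = Φ(d·√(n/2) − z_{α/2}).
d·√(n/2) = 0.95 × √(11/2) = 0.95 × 2.345 = 2.228.
z_β = 2.228 − 2.576 = -0.348.
Power = Φ(-0.348) = 0.364.

power ≈ 0.36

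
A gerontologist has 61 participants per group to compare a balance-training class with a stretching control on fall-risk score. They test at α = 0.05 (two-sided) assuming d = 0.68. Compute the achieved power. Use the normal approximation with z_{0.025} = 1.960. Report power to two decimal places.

power ≈ 0.96

For two equal groups, power = Φ(d·√(n/2) − z_{α/2}).
d·√(n/2) = 0.68 × √(61/2) = 0.68 × 5.523 = 3.755.
z_β = 3.755 − 1.960 = 1.795.
Power = Φ(1.795) = 0.964.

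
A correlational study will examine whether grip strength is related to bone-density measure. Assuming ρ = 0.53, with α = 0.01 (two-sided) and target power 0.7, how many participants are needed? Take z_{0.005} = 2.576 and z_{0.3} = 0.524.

Fisher's z: C = ½·ln((1+r)/(1−r)) = ½·ln(3.2553) = 0.5901.
n = ((z_{α/2} + z_β)/C)² + 3.
(2.576 + 0.524) / 0.5901 = 3.100 / 0.5901 = 5.253.
n = 5.253² + 3 = 27.60 + 3 = 30.6.
Round up.

n = 31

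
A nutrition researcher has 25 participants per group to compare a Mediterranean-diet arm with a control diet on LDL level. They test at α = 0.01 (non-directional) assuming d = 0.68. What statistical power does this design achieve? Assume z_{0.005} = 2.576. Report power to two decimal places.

For two equal groups, power = Φ(d·√(n/2) − z_{α/2}).
d·√(n/2) = 0.68 × √(25/2) = 0.68 × 3.536 = 2.404.
z_β = 2.404 − 2.576 = -0.172.
Power = Φ(-0.172) = 0.432.

power ≈ 0.43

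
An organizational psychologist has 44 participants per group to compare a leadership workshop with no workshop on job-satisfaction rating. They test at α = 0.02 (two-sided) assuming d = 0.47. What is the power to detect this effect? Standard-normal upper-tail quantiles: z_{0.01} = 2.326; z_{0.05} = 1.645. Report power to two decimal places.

For two equal groups, power = Φ(d·√(n/2) − z_{α/2}).
d·√(n/2) = 0.47 × √(44/2) = 0.47 × 4.690 = 2.204.
z_β = 2.204 − 2.326 = -0.122.
Power = Φ(-0.122) = 0.452.

power ≈ 0.45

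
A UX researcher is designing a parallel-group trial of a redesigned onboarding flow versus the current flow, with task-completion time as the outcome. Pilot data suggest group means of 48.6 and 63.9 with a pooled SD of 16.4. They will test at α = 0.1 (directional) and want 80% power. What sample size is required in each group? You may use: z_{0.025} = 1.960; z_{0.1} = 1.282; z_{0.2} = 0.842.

Cohen's d = |M₁ − M₂| / SD_pooled = |48.6 − 63.9| / 16.4 = 15.3 / 16.4 = 0.933.
For two independent groups with equal n: n = 2·((z_{α} + z_β) / d)².
z_{α} + z_β = 1.282 + 0.842 = 2.124.
n = 2 × (2.124 / 0.933)² = 2 × 2.277² = 2 × 5.18 = 10.4.
Round up to the next whole participant.

n = 11 per group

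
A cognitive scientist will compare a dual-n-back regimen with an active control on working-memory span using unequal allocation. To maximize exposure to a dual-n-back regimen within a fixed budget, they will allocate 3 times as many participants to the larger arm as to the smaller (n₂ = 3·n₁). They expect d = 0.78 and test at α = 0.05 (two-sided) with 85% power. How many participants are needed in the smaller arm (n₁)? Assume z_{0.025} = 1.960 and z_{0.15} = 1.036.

n₁ = 20

With allocation ratio k = n₂/n₁ = 3, Var(x̄₁−x̄₂) = σ²(1/n₁ + 1/(k·n₁)) = σ²·(k+1)/(k·n₁).
So n₁ = (1 + 1/k)·((z_{α/2} + z_β)/d)² = 1.333 × (2.996/0.78)².
n₁ = 1.333 × 14.75 = 19.7.
Round up: n₁ = 20, giving n₂ = 3 × 20 = 60.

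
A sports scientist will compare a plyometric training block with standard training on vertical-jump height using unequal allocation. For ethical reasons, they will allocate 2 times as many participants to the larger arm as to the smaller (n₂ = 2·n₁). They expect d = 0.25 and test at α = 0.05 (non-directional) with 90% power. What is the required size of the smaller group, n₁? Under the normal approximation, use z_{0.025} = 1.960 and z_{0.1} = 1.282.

With allocation ratio k = n₂/n₁ = 2, Var(x̄₁−x̄₂) = σ²(1/n₁ + 1/(k·n₁)) = σ²·(k+1)/(k·n₁).
So n₁ = (1 + 1/k)·((z_{α/2} + z_β)/d)² = 1.500 × (3.242/0.25)².
n₁ = 1.500 × 168.17 = 252.3.
Round up: n₁ = 253, giving n₂ = 2 × 253 = 506.

n₁ = 253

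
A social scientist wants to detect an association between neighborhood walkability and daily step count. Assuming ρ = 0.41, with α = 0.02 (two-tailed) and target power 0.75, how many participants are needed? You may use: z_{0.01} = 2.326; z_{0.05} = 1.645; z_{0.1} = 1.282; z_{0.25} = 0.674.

n = 51

Fisher's z: C = ½·ln((1+r)/(1−r)) = ½·ln(2.3898) = 0.4356.
n = ((z_{α/2} + z_β)/C)² + 3.
(2.326 + 0.674) / 0.4356 = 3.000 / 0.4356 = 6.887.
n = 6.887² + 3 = 47.43 + 3 = 50.4.
Round up.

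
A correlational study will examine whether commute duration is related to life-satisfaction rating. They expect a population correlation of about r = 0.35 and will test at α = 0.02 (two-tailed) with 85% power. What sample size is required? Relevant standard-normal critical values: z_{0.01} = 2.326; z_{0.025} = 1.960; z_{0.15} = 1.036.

n = 88

Fisher's z: C = ½·ln((1+r)/(1−r)) = ½·ln(2.0769) = 0.3654.
n = ((z_{α/2} + z_β)/C)² + 3.
(2.326 + 1.036) / 0.3654 = 3.362 / 0.3654 = 9.201.
n = 9.201² + 3 = 84.66 + 3 = 87.7.
Round up.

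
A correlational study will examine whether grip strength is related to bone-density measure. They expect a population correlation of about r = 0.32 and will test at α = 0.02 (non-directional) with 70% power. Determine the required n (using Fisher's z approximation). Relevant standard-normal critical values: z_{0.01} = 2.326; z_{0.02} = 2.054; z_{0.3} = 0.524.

n = 77

Fisher's z: C = ½·ln((1+r)/(1−r)) = ½·ln(1.9412) = 0.3316.
n = ((z_{α/2} + z_β)/C)² + 3.
(2.326 + 0.524) / 0.3316 = 2.850 / 0.3316 = 8.595.
n = 8.595² + 3 = 73.87 + 3 = 76.9.
Round up.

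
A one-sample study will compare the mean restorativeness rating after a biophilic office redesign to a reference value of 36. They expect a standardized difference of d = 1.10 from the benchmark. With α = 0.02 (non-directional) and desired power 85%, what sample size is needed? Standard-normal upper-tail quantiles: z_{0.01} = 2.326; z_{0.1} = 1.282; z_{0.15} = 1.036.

n = 10

For a one-sample test: n = ((z_{α/2} + z_β) / d)².
z_{α/2} + z_β = 2.326 + 1.036 = 3.362.
n = (3.362 / 1.10)² = 3.056² = 9.34.
Round up.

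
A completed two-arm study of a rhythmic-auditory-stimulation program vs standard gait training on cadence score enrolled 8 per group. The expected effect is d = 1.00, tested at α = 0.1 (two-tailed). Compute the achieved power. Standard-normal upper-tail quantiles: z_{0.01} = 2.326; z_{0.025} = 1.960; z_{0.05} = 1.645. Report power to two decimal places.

For two equal groups, power = Φ(d·√(n/2) − z_{α/2}).
d·√(n/2) = 1.00 × √(8/2) = 1.00 × 2.000 = 2.000.
z_β = 2.000 − 1.645 = 0.355.
Power = Φ(0.355) = 0.639.

power ≈ 0.64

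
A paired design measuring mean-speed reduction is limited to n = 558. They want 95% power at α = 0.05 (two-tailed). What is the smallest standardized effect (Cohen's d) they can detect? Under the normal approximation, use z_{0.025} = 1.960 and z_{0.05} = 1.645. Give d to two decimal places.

For a single sample (or paired design) of n = 558: d_min = (z_{α/2} + z_β)/√n.
z-sum = 1.960 + 1.645 = 3.605.
d_min = 3.605 / √558 = 3.605 / 23.622 = 0.153.

d_min ≈ 0.15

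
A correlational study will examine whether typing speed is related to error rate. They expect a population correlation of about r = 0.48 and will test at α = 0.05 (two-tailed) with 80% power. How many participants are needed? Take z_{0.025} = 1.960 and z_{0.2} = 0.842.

Fisher's z: C = ½·ln((1+r)/(1−r)) = ½·ln(2.8462) = 0.5230.
n = ((z_{α/2} + z_β)/C)² + 3.
(1.960 + 0.842) / 0.5230 = 2.802 / 0.5230 = 5.358.
n = 5.358² + 3 = 28.70 + 3 = 31.7.
Round up.

n = 32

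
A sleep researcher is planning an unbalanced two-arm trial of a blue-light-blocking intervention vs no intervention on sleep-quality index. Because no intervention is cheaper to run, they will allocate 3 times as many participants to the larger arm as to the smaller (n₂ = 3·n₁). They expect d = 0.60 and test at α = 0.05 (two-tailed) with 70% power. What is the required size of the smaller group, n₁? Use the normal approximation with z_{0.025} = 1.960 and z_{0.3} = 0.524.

With allocation ratio k = n₂/n₁ = 3, Var(x̄₁−x̄₂) = σ²(1/n₁ + 1/(k·n₁)) = σ²·(k+1)/(k·n₁).
So n₁ = (1 + 1/k)·((z_{α/2} + z_β)/d)² = 1.333 × (2.484/0.60)².
n₁ = 1.333 × 17.14 = 22.9.
Round up: n₁ = 23, giving n₂ = 3 × 23 = 69.

n₁ = 23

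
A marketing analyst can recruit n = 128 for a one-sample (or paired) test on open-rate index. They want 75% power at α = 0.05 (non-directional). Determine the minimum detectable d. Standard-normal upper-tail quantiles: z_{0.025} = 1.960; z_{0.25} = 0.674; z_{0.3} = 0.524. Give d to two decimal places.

d_min ≈ 0.23

For a single sample (or paired design) of n = 128: d_min = (z_{α/2} + z_β)/√n.
z-sum = 1.960 + 0.674 = 2.634.
d_min = 2.634 / √128 = 2.634 / 11.314 = 0.233.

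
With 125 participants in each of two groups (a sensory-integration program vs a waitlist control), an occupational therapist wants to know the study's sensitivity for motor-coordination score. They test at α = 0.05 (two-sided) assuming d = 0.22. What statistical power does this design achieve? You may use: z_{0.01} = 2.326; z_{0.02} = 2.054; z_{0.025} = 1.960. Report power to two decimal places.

For two equal groups, power = Φ(d·√(n/2) − z_{α/2}).
d·√(n/2) = 0.22 × √(125/2) = 0.22 × 7.906 = 1.739.
z_β = 1.739 − 1.960 = -0.221.
Power = Φ(-0.221) = 0.413.

power ≈ 0.41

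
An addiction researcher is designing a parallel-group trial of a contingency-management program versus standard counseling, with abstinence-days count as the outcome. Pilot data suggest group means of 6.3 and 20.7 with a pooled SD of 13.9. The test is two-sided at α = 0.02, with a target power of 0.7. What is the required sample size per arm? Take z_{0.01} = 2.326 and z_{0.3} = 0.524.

n = 16 per group

Cohen's d = |M₁ − M₂| / SD_pooled = |6.3 − 20.7| / 13.9 = 14.4 / 13.9 = 1.036.
For two independent groups with equal n: n = 2·((z_{α/2} + z_β) / d)².
z_{α/2} + z_β = 2.326 + 0.524 = 2.850.
n = 2 × (2.850 / 1.036)² = 2 × 2.751² = 2 × 7.57 = 15.1.
Round up to the next whole participant.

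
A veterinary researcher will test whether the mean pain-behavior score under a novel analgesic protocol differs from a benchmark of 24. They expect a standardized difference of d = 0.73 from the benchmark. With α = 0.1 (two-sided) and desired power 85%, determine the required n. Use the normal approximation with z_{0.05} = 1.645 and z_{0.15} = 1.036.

For a one-sample test: n = ((z_{α/2} + z_β) / d)².
z_{α/2} + z_β = 1.645 + 1.036 = 2.681.
n = (2.681 / 0.73)² = 3.673² = 13.49.
Round up.

n = 14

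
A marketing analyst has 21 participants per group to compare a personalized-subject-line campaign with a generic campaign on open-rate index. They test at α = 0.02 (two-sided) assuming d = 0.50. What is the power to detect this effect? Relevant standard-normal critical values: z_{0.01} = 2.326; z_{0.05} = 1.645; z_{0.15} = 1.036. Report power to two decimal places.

For two equal groups, power = Φ(d·√(n/2) − z_{α/2}).
d·√(n/2) = 0.50 × √(21/2) = 0.50 × 3.240 = 1.620.
z_β = 1.620 − 2.326 = -0.706.
Power = Φ(-0.706) = 0.240.

power ≈ 0.24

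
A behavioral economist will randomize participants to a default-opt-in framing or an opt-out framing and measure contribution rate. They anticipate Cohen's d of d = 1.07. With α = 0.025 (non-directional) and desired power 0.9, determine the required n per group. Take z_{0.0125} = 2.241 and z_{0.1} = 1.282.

For two independent groups with equal n: n = 2·((z_{α/2} + z_β) / d)².
z_{α/2} + z_β = 2.241 + 1.282 = 3.523.
n = 2 × (3.523 / 1.07)² = 2 × 3.293² = 2 × 10.84 = 21.7.
Round up to the next whole participant.

n = 22 per group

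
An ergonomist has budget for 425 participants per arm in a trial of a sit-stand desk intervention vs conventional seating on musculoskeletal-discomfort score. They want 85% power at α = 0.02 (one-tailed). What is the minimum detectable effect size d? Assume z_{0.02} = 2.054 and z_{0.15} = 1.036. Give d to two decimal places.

For two independent groups of n = 425 each: d_min = (z_{α} + z_β)·√(2/n).
z-sum = 2.054 + 1.036 = 3.090.
d_min = 3.090 × √(2/425) = 3.090 × 0.0686 = 0.212.

d_min ≈ 0.21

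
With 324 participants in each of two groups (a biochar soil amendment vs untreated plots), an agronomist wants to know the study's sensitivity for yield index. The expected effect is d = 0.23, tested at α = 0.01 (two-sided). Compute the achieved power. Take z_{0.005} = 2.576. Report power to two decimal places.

power ≈ 0.64

For two equal groups, power = Φ(d·√(n/2) − z_{α/2}).
d·√(n/2) = 0.23 × √(324/2) = 0.23 × 12.728 = 2.927.
z_β = 2.927 − 2.576 = 0.351.
Power = Φ(0.351) = 0.637.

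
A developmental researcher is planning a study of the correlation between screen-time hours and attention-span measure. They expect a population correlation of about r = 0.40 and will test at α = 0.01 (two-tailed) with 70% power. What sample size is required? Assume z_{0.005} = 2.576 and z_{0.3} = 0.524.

n = 57

Fisher's z: C = ½·ln((1+r)/(1−r)) = ½·ln(2.3333) = 0.4236.
n = ((z_{α/2} + z_β)/C)² + 3.
(2.576 + 0.524) / 0.4236 = 3.100 / 0.4236 = 7.318.
n = 7.318² + 3 = 53.56 + 3 = 56.6.
Round up.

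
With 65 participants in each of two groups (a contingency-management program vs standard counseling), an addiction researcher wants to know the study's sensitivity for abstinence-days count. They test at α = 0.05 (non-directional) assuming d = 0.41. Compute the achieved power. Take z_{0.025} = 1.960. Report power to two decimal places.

power ≈ 0.65

For two equal groups, power = Φ(d·√(n/2) − z_{α/2}).
d·√(n/2) = 0.41 × √(65/2) = 0.41 × 5.701 = 2.337.
z_β = 2.337 − 1.960 = 0.377.
Power = Φ(0.377) = 0.647.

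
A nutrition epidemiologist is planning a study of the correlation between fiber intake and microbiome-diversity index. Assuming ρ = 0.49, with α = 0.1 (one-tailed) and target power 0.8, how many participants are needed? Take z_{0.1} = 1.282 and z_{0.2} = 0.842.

n = 19

Fisher's z: C = ½·ln((1+r)/(1−r)) = ½·ln(2.9216) = 0.5361.
n = ((z_{α} + z_β)/C)² + 3.
(1.282 + 0.842) / 0.5361 = 2.124 / 0.5361 = 3.962.
n = 3.962² + 3 = 15.70 + 3 = 18.7.
Round up.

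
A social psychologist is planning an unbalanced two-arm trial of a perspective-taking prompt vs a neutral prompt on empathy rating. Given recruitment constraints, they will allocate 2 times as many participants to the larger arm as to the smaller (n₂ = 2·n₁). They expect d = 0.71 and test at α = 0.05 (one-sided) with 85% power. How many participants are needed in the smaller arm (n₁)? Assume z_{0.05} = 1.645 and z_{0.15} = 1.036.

n₁ = 22

With allocation ratio k = n₂/n₁ = 2, Var(x̄₁−x̄₂) = σ²(1/n₁ + 1/(k·n₁)) = σ²·(k+1)/(k·n₁).
So n₁ = (1 + 1/k)·((z_{α} + z_β)/d)² = 1.500 × (2.681/0.71)².
n₁ = 1.500 × 14.26 = 21.4.
Round up: n₁ = 22, giving n₂ = 2 × 22 = 44.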